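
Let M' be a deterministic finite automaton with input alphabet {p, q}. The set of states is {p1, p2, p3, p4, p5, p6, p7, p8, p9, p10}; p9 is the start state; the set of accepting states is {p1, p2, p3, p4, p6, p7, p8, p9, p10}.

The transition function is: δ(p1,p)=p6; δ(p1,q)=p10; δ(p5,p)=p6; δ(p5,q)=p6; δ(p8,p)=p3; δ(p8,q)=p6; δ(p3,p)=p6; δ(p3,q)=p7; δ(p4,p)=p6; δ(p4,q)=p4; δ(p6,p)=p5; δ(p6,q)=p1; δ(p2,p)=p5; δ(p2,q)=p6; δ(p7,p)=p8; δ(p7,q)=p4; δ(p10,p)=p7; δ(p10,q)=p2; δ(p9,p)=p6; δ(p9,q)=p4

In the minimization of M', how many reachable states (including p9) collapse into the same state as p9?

2

All states are reachable from the start state.
P0 = {p1,p2,p3,p4,p6,p7,p8,p9,p10} | {p5}.
Refine {p1,p2,p3,p4,p6,p7,p8,p9,p10} on symbol p: members go to different blocks, giving {p1,p3,p4,p7,p8,p9,p10} and {p2,p6}.
Split {p1,p3,p4,p7,p8,p9,p10} by δ(·,p) → {p1,p3,p4,p9} and {p7,p8,p10}.
On input q, block {p1,p3,p4,p9} splits into {p1,p3} and {p4,p9}.
Refine {p2,p6} on symbol q: members go to different blocks, giving {p2} and {p6}.
Split {p7,p8,p10} by δ(·,p) → {p7,p10} and {p8}.
On input p, block {p7,p10} splits into {p7} and {p10}.
Split {p1,p3} by δ(·,q) → {p1} and {p3}.
No further refinement is possible. Final partition (9 blocks): {p1} | {p5} | {p2} | {p7} | {p4,p9} | {p6} | {p8} | {p10} | {p3}.
State p9 belongs to the block {p4,p9}, which has 2 states.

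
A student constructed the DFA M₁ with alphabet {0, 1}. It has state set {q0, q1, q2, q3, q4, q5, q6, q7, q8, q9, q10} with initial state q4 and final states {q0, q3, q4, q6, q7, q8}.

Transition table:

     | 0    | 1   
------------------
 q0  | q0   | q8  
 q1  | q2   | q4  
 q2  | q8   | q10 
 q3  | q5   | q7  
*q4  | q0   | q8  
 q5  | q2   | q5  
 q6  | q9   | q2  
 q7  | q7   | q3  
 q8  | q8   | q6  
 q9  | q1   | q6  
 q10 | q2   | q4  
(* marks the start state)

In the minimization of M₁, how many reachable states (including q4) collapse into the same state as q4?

2

Reachable states from the start: {q0,q1,q2,q4,q6,q8,q9,q10}. Unreachable: {q3,q5,q7} — drop them.
P0 = {q0,q4,q6,q8} | {q1,q2,q9,q10}.
Split {q0,q4,q6,q8} by δ(·,0) → {q0,q4,q8} and {q6}.
On input 1, block {q0,q4,q8} splits into {q0,q4} and {q8}.
Split {q1,q2,q9,q10} by δ(·,0) → {q1,q9,q10} and {q2}.
Split {q1,q9,q10} by δ(·,0) → {q1,q10} and {q9}.
No further refinement is possible. Final partition (6 blocks): {q0,q4} | {q1,q10} | {q6} | {q8} | {q2} | {q9}.
State q4 belongs to the block {q0,q4}, which has 2 states.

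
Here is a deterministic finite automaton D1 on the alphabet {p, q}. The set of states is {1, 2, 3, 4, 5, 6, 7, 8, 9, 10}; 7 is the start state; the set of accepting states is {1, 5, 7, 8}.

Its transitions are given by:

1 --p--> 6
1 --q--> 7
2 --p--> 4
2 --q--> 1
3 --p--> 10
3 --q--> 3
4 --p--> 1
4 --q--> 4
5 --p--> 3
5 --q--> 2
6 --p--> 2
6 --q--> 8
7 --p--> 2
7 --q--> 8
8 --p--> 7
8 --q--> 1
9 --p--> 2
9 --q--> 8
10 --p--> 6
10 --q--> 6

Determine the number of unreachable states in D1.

No path from 7 leads to 3, 5, 9, 10; the other 6 states are all reachable.

4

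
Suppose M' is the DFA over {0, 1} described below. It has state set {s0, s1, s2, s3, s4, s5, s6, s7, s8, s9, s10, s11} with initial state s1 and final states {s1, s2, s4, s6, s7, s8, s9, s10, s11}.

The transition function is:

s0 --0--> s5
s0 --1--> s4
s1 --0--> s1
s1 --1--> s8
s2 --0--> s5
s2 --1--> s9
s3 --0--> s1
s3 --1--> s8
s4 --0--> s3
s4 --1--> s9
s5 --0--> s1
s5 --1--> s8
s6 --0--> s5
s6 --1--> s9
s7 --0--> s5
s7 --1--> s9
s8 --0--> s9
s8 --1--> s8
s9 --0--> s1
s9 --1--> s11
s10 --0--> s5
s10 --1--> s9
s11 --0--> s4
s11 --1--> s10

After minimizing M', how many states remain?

6

Reachable states from the start: {s1,s3,s4,s5,s8,s9,s10,s11}. Unreachable: {s0,s2,s6,s7} — drop them.
Initial partition by acceptance: {s1,s4,s8,s9,s10,s11} | {s3,s5}.
Split {s1,s4,s8,s9,s10,s11} by δ(·,0) → {s1,s8,s9,s11} and {s4,s10}.
Split {s1,s8,s9,s11} by δ(·,0) → {s1,s8,s9} and {s11}.
Refine {s1,s8,s9} on symbol 1: members go to different blocks, giving {s1,s8} and {s9}.
Refine {s1,s8} on symbol 0: members go to different blocks, giving {s1} and {s8}.
Stable partition: {s1} | {s3,s5} | {s4,s10} | {s11} | {s9} | {s8} — 6 equivalence classes.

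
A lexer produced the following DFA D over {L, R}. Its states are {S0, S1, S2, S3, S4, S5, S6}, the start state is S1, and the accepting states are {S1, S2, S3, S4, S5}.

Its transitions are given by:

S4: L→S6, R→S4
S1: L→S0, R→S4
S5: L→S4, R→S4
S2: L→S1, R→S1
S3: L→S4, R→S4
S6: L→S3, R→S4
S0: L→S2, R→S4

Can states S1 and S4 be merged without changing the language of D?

Yes

First remove the unreachable states {S5}; 6 states remain.
Initial partition by acceptance: {S1,S2,S3,S4} | {S0,S6}.
Refine {S1,S2,S3,S4} on symbol L: members go to different blocks, giving {S1,S4} and {S2,S3}.
Stable partition: {S1,S4} | {S0,S6} | {S2,S3} — 3 equivalence classes.
S1 and S4 lie in the same block of the stable partition, so they are equivalent — no string distinguishes them.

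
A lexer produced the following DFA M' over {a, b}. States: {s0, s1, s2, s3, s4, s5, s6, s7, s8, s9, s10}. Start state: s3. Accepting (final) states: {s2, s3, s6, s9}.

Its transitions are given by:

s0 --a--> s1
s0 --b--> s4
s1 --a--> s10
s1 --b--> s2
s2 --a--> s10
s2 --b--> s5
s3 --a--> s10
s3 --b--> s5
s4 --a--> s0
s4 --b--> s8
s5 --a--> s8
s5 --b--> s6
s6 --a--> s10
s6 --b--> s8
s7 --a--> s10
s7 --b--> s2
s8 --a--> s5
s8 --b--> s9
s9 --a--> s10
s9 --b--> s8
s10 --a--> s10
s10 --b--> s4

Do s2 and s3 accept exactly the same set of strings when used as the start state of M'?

States {s7} cannot be reached from the start state, so discard them.
Initial partition by acceptance: {s2,s3,s6,s9} | {s0,s1,s4,s5,s8,s10}.
Split {s0,s1,s4,s5,s8,s10} by δ(·,b) → {s0,s4,s10} and {s1,s5,s8}.
On input a, block {s0,s4,s10} splits into {s4,s10} and {s0}.
Refine {s4,s10} on symbol a: members go to different blocks, giving {s4} and {s10}.
Refine {s1,s5,s8} on symbol a: members go to different blocks, giving {s5,s8} and {s1}.
The partition is now stable with 6 blocks: {s2,s3,s6,s9} | {s4} | {s5,s8} | {s0} | {s10} | {s1}.
s2 and s3 lie in the same block of the stable partition, so they are equivalent — no string distinguishes them.

Yes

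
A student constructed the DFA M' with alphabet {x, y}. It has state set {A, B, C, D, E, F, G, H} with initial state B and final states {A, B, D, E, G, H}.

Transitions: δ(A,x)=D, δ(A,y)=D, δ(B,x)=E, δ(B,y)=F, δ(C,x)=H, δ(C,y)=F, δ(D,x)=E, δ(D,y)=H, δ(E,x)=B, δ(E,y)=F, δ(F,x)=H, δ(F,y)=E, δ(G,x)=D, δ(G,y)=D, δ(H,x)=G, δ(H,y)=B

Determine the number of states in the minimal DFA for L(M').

Reachable states from the start: {B,D,E,F,G,H}. Unreachable: {A,C} — drop them.
Initial partition by acceptance: {B,D,E,G,H} | {F}.
Refine {B,D,E,G,H} on symbol y: members go to different blocks, giving {D,G,H} and {B,E}.
Refine {D,G,H} on symbol x: members go to different blocks, giving {G,H} and {D}.
Split {G,H} by δ(·,x) → {G} and {H}.
The partition is now stable with 5 blocks: {G} | {F} | {B,E} | {D} | {H}.

5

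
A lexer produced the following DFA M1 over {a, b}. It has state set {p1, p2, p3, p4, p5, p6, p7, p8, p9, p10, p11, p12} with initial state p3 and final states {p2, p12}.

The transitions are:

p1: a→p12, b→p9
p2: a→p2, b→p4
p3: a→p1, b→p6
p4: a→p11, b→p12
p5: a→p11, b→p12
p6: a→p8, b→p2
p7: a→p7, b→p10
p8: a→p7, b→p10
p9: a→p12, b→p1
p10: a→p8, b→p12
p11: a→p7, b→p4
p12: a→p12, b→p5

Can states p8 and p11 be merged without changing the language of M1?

Every state is reachable, so we keep all 12.
Initial partition by acceptance: {p2,p12} | {p1,p3,p4,p5,p6,p7,p8,p9,p10,p11}.
Split {p1,p3,p4,p5,p6,p7,p8,p9,p10,p11} by δ(·,a) → {p3,p4,p5,p6,p7,p8,p10,p11} and {p1,p9}.
On input a, block {p3,p4,p5,p6,p7,p8,p10,p11} splits into {p4,p5,p6,p7,p8,p10,p11} and {p3}.
Refine {p4,p5,p6,p7,p8,p10,p11} on symbol b: members go to different blocks, giving {p4,p5,p6,p10} and {p7,p8,p11}.
No further refinement is possible. Final partition (5 blocks): {p2,p12} | {p4,p5,p6,p10} | {p1,p9} | {p3} | {p7,p8,p11}.
p8 and p11 lie in the same block of the stable partition, so they are equivalent — no string distinguishes them.

Yes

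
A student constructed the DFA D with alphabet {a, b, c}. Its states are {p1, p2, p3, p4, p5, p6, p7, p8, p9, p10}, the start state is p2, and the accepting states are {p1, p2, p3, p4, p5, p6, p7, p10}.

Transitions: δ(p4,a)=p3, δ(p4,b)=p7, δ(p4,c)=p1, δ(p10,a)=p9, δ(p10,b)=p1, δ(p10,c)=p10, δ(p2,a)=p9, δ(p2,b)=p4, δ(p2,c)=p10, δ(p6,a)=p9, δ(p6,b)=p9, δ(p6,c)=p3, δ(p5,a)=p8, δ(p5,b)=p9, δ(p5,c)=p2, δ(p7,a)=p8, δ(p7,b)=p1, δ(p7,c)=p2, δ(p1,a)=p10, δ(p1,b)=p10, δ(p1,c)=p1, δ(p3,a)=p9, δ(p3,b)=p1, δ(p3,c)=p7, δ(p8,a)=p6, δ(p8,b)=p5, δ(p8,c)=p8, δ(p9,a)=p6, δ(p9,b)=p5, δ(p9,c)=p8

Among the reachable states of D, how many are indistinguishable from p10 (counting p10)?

4

Every state is reachable, so we keep all 10.
Start with accepting vs non-accepting: {p1,p2,p3,p4,p5,p6,p7,p10} | {p8,p9}.
Refine {p1,p2,p3,p4,p5,p6,p7,p10} on symbol a: members go to different blocks, giving {p2,p3,p5,p6,p7,p10} and {p1,p4}.
Refine {p2,p3,p5,p6,p7,p10} on symbol b: members go to different blocks, giving {p2,p3,p7,p10} and {p5,p6}.
No further refinement is possible. Final partition (4 blocks): {p2,p3,p7,p10} | {p8,p9} | {p1,p4} | {p5,p6}.
The equivalence class containing p10 is {p2,p3,p7,p10}, of size 4.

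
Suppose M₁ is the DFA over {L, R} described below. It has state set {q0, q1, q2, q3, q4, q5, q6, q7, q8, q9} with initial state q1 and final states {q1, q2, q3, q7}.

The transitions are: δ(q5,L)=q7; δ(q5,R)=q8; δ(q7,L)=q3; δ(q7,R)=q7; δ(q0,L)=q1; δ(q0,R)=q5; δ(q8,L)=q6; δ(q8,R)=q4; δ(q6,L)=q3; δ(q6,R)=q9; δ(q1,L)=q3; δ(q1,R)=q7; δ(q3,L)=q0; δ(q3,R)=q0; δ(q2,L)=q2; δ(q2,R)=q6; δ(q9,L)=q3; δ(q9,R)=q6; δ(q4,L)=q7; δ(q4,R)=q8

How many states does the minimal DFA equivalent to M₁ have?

States {q2} cannot be reached from the start state, so discard them.
Start with accepting vs non-accepting: {q1,q3,q7} | {q0,q4,q5,q6,q8,q9}.
Split {q1,q3,q7} by δ(·,L) → {q1,q7} and {q3}.
Split {q0,q4,q5,q6,q8,q9} by δ(·,L) → {q0,q4,q5} and {q6,q9} and {q8}.
On input R, block {q0,q4,q5} splits into {q4,q5} and {q0}.
The partition is now stable with 6 blocks: {q1,q7} | {q4,q5} | {q3} | {q6,q9} | {q8} | {q0}.

6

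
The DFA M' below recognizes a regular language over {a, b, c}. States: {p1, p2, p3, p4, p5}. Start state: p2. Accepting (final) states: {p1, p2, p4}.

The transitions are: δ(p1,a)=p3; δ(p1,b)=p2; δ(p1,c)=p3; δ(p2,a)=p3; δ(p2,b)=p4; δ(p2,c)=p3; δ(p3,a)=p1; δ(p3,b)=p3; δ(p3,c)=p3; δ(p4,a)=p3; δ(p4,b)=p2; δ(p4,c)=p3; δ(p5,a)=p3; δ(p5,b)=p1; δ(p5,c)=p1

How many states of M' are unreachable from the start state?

No path from p2 leads to p5; the other 4 states are all reachable.

1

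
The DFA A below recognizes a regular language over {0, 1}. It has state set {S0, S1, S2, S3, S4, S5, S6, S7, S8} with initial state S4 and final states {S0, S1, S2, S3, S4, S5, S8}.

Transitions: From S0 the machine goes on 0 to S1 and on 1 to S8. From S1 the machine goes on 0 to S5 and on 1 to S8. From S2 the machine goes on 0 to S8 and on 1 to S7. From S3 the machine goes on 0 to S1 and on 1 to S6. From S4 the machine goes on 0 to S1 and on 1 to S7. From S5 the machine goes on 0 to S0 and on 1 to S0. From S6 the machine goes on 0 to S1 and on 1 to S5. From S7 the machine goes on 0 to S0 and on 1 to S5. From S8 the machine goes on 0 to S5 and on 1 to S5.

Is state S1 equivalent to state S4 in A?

No

First remove the unreachable states {S2,S3,S6}; 6 states remain.
Start with accepting vs non-accepting: {S0,S1,S4,S5,S8} | {S7}.
Split {S0,S1,S4,S5,S8} by δ(·,1) → {S0,S1,S5,S8} and {S4}.
The partition is now stable with 3 blocks: {S0,S1,S5,S8} | {S7} | {S4}.
S1 and S4 end up in different blocks, so they are distinguishable. For instance, the string '1' is accepted from only S1.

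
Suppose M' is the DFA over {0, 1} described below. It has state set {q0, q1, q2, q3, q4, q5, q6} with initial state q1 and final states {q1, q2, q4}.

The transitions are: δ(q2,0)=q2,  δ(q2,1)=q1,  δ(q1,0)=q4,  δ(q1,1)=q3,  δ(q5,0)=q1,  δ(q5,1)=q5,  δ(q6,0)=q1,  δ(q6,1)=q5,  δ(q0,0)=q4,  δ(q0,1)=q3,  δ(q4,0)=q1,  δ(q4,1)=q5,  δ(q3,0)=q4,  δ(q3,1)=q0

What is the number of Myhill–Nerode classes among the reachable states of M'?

2

First remove the unreachable states {q2,q6}; 5 states remain.
Start with accepting vs non-accepting: {q1,q4} | {q0,q3,q5}.
No further refinement is possible. Final partition (2 blocks): {q1,q4} | {q0,q3,q5}.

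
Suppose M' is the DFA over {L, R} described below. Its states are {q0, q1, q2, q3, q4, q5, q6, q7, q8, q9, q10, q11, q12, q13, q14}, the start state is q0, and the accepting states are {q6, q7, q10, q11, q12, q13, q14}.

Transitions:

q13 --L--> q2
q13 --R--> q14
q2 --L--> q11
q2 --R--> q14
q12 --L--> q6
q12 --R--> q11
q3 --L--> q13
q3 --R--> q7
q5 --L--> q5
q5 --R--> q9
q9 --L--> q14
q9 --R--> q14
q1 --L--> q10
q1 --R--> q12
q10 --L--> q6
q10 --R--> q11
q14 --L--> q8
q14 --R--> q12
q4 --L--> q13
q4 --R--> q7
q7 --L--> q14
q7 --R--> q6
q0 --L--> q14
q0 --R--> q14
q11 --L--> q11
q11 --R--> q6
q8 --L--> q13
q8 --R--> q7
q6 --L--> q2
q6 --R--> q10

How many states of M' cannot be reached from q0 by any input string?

5

Starting at q0 and following transitions, the reachable set is {q0, q2, q6, q7, q8, q10, q11, q12, q13, q14}. That leaves q1, q3, q4, q5, q9 unreachable — 5 in total.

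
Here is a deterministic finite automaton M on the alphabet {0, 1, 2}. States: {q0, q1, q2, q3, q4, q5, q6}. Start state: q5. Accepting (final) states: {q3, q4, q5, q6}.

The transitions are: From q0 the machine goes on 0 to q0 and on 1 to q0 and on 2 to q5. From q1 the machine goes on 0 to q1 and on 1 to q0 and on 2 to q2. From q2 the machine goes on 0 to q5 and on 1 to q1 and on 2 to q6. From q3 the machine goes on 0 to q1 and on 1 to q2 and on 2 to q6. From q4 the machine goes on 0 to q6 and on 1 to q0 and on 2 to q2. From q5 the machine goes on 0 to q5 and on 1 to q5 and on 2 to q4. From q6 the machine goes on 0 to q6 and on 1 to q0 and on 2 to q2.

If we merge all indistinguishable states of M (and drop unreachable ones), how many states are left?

States {q3} cannot be reached from the start state, so discard them.
Initial partition by acceptance: {q4,q5,q6} | {q0,q1,q2}.
Split {q4,q5,q6} by δ(·,1) → {q4,q6} and {q5}.
Refine {q0,q1,q2} on symbol 0: members go to different blocks, giving {q0,q1} and {q2}.
On input 2, block {q0,q1} splits into {q0} and {q1}.
The partition is now stable with 5 blocks: {q4,q6} | {q0} | {q5} | {q2} | {q1}.

5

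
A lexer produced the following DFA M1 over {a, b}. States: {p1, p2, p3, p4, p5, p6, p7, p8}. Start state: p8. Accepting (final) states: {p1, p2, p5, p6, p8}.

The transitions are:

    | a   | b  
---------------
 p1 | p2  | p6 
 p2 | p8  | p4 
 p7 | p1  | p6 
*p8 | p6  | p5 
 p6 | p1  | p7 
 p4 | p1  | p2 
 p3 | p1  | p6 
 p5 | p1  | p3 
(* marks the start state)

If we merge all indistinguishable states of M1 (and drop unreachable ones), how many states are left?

3

Start with accepting vs non-accepting: {p1,p2,p5,p6,p8} | {p3,p4,p7}.
Refine {p1,p2,p5,p6,p8} on symbol b: members go to different blocks, giving {p2,p5,p6} and {p1,p8}.
Stable partition: {p2,p5,p6} | {p3,p4,p7} | {p1,p8} — 3 equivalence classes.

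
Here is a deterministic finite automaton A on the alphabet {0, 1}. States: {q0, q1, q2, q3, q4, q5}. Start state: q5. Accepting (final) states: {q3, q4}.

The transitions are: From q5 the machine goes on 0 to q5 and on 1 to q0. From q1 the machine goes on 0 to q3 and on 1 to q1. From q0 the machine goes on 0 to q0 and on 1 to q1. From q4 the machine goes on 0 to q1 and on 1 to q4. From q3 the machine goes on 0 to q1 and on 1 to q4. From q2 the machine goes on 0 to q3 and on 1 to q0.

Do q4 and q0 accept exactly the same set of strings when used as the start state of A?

First remove the unreachable states {q2}; 5 states remain.
Start with accepting vs non-accepting: {q3,q4} | {q0,q1,q5}.
Refine {q0,q1,q5} on symbol 0: members go to different blocks, giving {q0,q5} and {q1}.
Refine {q0,q5} on symbol 1: members go to different blocks, giving {q0} and {q5}.
The partition is now stable with 4 blocks: {q3,q4} | {q0} | {q1} | {q5}.
q4 and q0 end up in different blocks, so they are distinguishable. For instance, the string 'ε' is accepted from only q4.

No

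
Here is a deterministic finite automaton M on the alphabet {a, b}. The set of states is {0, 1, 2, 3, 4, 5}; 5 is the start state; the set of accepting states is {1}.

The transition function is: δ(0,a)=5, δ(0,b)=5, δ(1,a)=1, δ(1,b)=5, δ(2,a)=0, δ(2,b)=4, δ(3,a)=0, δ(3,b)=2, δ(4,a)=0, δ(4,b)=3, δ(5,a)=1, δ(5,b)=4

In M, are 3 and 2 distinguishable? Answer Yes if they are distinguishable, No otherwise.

No

P0 = {1} | {0,2,3,4,5}.
On input a, block {0,2,3,4,5} splits into {0,2,3,4} and {5}.
Split {0,2,3,4} by δ(·,a) → {2,3,4} and {0}.
No further refinement is possible. Final partition (4 blocks): {1} | {2,3,4} | {5} | {0}.
3 and 2 lie in the same block of the stable partition, so they are equivalent — no string distinguishes them.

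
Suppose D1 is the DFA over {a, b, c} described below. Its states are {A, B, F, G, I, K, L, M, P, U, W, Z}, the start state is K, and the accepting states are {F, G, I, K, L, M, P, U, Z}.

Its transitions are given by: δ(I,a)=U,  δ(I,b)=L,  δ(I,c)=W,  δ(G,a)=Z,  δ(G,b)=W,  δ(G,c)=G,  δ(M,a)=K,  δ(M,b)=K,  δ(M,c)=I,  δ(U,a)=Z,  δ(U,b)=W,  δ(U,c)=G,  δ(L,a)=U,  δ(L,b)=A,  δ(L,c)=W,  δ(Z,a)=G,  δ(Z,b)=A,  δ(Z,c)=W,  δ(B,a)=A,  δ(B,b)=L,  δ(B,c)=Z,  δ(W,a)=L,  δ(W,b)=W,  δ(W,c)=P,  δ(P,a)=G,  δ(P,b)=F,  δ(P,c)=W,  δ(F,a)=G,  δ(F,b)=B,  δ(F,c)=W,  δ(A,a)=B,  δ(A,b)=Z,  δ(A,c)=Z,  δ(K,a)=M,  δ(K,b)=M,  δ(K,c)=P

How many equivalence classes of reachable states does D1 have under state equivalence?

All states are reachable from the start state.
Start with accepting vs non-accepting: {F,G,I,K,L,M,P,U,Z} | {A,B,W}.
On input b, block {F,G,I,K,L,M,P,U,Z} splits into {F,G,L,U,Z} and {I,K,M,P}.
On input c, block {F,G,L,U,Z} splits into {F,L,Z} and {G,U}.
Refine {A,B,W} on symbol a: members go to different blocks, giving {A,B} and {W}.
Refine {I,K,M,P} on symbol a: members go to different blocks, giving {K,M} and {I,P}.
The partition is now stable with 6 blocks: {F,L,Z} | {A,B} | {K,M} | {G,U} | {W} | {I,P}.

6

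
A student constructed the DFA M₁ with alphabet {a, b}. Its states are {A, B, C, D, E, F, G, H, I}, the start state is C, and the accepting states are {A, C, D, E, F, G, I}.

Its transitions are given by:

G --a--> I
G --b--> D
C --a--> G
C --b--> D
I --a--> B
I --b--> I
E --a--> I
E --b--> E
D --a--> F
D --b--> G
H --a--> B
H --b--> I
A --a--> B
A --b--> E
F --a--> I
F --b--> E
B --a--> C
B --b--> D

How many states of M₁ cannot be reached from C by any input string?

2

Starting at C and following transitions, the reachable set is {B, C, D, E, F, G, I}. That leaves A, H unreachable — 2 in total.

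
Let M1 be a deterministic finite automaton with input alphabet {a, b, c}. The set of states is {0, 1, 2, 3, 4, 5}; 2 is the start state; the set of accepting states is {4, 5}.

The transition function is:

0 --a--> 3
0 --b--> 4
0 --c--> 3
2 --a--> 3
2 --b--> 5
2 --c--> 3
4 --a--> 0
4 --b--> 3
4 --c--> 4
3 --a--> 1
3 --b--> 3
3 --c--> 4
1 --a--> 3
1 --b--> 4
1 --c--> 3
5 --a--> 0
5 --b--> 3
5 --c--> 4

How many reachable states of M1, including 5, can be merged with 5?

2

Every state is reachable, so we keep all 6.
Start with accepting vs non-accepting: {4,5} | {0,1,2,3}.
Split {0,1,2,3} by δ(·,b) → {0,1,2} and {3}.
Stable partition: {4,5} | {0,1,2} | {3} — 3 equivalence classes.
State 5 belongs to the block {4,5}, which has 2 states.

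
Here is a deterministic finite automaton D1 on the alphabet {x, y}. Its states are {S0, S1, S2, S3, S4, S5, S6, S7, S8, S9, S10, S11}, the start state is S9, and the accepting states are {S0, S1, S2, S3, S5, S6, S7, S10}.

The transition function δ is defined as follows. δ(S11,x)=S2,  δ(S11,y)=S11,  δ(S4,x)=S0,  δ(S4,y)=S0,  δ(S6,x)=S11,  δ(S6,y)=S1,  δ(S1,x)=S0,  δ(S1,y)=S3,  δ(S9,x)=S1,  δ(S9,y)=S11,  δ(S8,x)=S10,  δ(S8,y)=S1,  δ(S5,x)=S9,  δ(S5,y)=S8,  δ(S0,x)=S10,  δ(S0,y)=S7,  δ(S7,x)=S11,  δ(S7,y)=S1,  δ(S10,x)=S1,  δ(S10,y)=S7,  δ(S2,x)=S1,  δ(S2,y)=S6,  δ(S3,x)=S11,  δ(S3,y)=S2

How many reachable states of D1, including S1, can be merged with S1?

4

Reachable states from the start: {S0,S1,S2,S3,S6,S7,S9,S10,S11}. Unreachable: {S4,S5,S8} — drop them.
P0 = {S0,S1,S2,S3,S6,S7,S10} | {S9,S11}.
On input x, block {S0,S1,S2,S3,S6,S7,S10} splits into {S0,S1,S2,S10} and {S3,S6,S7}.
No further refinement is possible. Final partition (3 blocks): {S0,S1,S2,S10} | {S9,S11} | {S3,S6,S7}.
State S1 belongs to the block {S0,S1,S2,S10}, which has 4 states.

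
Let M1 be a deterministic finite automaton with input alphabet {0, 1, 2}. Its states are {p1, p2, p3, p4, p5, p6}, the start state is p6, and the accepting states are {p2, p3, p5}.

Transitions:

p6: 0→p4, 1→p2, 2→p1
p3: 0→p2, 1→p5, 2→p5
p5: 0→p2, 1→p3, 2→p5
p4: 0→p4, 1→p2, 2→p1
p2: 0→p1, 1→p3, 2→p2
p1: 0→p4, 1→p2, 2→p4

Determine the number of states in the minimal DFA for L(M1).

P0 = {p2,p3,p5} | {p1,p4,p6}.
On input 0, block {p2,p3,p5} splits into {p3,p5} and {p2}.
Stable partition: {p3,p5} | {p1,p4,p6} | {p2} — 3 equivalence classes.

3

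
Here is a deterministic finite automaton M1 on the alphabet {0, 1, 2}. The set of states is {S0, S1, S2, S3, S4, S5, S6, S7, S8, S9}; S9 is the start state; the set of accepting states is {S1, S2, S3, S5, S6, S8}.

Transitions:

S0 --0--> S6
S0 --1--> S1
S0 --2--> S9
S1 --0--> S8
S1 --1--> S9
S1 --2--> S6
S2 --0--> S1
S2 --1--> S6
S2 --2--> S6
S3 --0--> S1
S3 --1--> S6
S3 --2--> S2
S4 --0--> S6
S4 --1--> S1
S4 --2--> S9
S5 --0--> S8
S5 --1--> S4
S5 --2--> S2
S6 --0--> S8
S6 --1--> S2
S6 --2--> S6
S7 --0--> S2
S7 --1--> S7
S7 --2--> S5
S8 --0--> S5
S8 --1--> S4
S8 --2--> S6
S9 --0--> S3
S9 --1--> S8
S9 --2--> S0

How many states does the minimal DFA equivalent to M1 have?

First remove the unreachable states {S7}; 9 states remain.
P0 = {S1,S2,S3,S5,S6,S8} | {S0,S4,S9}.
Split {S1,S2,S3,S5,S6,S8} by δ(·,1) → {S1,S5,S8} and {S2,S3,S6}.
No further refinement is possible. Final partition (3 blocks): {S1,S5,S8} | {S0,S4,S9} | {S2,S3,S6}.

3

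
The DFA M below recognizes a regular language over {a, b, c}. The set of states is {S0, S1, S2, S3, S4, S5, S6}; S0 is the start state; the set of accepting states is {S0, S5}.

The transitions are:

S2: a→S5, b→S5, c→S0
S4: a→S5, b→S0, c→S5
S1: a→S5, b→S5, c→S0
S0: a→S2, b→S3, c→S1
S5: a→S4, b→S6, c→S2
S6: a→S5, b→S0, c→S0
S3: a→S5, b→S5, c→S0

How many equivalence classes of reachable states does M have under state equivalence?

Start with accepting vs non-accepting: {S0,S5} | {S1,S2,S3,S4,S6}.
The partition is now stable with 2 blocks: {S0,S5} | {S1,S2,S3,S4,S6}.

2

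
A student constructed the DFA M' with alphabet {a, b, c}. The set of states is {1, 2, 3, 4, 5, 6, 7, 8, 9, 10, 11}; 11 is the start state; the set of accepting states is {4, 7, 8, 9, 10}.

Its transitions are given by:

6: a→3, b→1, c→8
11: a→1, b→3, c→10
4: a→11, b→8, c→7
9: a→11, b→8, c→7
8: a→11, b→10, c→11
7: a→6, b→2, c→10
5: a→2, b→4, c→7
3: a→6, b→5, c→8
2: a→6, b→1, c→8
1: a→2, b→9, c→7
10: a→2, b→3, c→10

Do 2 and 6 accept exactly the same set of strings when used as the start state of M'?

Yes

All states are reachable from the start state.
Initial partition by acceptance: {4,7,8,9,10} | {1,2,3,5,6,11}.
Refine {4,7,8,9,10} on symbol b: members go to different blocks, giving {4,8,9} and {7,10}.
On input b, block {4,8,9} splits into {4,9} and {8}.
On input b, block {1,2,3,5,6,11} splits into {2,3,6,11} and {1,5}.
Refine {2,3,6,11} on symbol a: members go to different blocks, giving {2,3,6} and {11}.
The partition is now stable with 6 blocks: {4,9} | {2,3,6} | {7,10} | {8} | {1,5} | {11}.
2 and 6 lie in the same block of the stable partition, so they are equivalent — no string distinguishes them.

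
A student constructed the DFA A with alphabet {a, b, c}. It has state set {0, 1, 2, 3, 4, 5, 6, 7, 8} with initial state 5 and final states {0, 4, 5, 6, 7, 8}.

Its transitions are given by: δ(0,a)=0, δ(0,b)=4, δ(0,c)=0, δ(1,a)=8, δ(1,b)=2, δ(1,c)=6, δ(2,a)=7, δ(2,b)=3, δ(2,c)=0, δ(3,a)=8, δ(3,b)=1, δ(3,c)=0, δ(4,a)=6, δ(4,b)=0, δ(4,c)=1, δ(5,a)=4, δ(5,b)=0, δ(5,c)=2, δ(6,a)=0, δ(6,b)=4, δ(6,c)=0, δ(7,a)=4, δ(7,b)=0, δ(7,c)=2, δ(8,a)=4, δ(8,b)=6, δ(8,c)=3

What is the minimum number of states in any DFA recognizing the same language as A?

Every state is reachable, so we keep all 9.
Initial partition by acceptance: {0,4,5,6,7,8} | {1,2,3}.
Refine {0,4,5,6,7,8} on symbol c: members go to different blocks, giving {4,5,7,8} and {0,6}.
Refine {4,5,7,8} on symbol a: members go to different blocks, giving {5,7,8} and {4}.
Stable partition: {5,7,8} | {1,2,3} | {0,6} | {4} — 4 equivalence classes.

4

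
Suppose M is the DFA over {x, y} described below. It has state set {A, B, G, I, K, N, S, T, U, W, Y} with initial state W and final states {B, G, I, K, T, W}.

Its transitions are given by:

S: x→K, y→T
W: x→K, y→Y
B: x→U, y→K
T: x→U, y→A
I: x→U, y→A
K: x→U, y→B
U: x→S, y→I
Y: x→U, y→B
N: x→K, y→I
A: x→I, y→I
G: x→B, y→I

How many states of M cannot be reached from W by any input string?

2

BFS from W reaches {A, B, I, K, S, T, U, W, Y}; the 2 state(s) G, N are never visited.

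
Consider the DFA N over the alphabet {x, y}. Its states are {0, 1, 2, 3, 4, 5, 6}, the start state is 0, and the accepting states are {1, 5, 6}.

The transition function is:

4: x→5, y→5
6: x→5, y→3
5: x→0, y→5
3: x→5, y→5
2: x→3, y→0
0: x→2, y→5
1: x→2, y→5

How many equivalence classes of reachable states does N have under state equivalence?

First remove the unreachable states {1,4,6}; 4 states remain.
Start with accepting vs non-accepting: {5} | {0,2,3}.
Split {0,2,3} by δ(·,x) → {0,2} and {3}.
On input x, block {0,2} splits into {0} and {2}.
Stable partition: {5} | {0} | {3} | {2} — 4 equivalence classes.

4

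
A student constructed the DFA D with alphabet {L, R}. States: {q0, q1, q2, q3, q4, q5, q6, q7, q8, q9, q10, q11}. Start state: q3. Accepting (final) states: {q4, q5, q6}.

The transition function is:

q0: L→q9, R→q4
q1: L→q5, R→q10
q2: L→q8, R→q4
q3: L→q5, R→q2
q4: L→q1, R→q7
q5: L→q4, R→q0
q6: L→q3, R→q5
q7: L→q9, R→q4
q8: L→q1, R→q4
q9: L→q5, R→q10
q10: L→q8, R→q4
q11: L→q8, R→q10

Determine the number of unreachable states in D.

2

No path from q3 leads to q6, q11; the other 10 states are all reachable.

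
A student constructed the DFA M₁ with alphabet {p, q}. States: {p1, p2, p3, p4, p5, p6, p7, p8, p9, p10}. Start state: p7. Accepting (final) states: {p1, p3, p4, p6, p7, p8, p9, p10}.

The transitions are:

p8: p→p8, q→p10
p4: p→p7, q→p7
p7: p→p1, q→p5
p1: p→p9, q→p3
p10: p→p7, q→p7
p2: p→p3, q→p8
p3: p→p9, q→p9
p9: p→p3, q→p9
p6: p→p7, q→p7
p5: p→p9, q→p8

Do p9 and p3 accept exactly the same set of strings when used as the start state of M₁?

Reachable states from the start: {p1,p3,p5,p7,p8,p9,p10}. Unreachable: {p2,p4,p6} — drop them.
Start with accepting vs non-accepting: {p1,p3,p7,p8,p9,p10} | {p5}.
Refine {p1,p3,p7,p8,p9,p10} on symbol q: members go to different blocks, giving {p1,p3,p8,p9,p10} and {p7}.
Refine {p1,p3,p8,p9,p10} on symbol p: members go to different blocks, giving {p1,p3,p8,p9} and {p10}.
Refine {p1,p3,p8,p9} on symbol q: members go to different blocks, giving {p1,p3,p9} and {p8}.
No further refinement is possible. Final partition (5 blocks): {p1,p3,p9} | {p5} | {p7} | {p10} | {p8}.
p9 and p3 lie in the same block of the stable partition, so they are equivalent — no string distinguishes them.

Yes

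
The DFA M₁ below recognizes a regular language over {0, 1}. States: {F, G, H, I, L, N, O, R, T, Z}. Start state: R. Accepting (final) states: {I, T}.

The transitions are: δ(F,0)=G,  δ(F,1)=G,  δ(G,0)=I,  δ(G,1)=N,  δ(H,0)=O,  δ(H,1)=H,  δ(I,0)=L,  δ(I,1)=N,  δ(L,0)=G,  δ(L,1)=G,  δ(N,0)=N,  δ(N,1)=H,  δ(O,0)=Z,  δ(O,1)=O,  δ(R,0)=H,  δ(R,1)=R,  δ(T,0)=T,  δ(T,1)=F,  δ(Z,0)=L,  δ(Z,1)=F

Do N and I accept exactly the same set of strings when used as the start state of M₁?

First remove the unreachable states {T}; 9 states remain.
Start with accepting vs non-accepting: {I} | {F,G,H,L,N,O,R,Z}.
Split {F,G,H,L,N,O,R,Z} by δ(·,0) → {F,H,L,N,O,R,Z} and {G}.
Split {F,H,L,N,O,R,Z} by δ(·,0) → {H,N,O,R,Z} and {F,L}.
Refine {H,N,O,R,Z} on symbol 0: members go to different blocks, giving {H,N,O,R} and {Z}.
Split {H,N,O,R} by δ(·,0) → {H,N,R} and {O}.
On input 0, block {H,N,R} splits into {N,R} and {H}.
Refine {N,R} on symbol 0: members go to different blocks, giving {R} and {N}.
Stable partition: {I} | {R} | {G} | {F,L} | {Z} | {O} | {H} | {N} — 8 equivalence classes.
N and I end up in different blocks, so they are distinguishable. For instance, the string 'ε' is accepted from only I.

No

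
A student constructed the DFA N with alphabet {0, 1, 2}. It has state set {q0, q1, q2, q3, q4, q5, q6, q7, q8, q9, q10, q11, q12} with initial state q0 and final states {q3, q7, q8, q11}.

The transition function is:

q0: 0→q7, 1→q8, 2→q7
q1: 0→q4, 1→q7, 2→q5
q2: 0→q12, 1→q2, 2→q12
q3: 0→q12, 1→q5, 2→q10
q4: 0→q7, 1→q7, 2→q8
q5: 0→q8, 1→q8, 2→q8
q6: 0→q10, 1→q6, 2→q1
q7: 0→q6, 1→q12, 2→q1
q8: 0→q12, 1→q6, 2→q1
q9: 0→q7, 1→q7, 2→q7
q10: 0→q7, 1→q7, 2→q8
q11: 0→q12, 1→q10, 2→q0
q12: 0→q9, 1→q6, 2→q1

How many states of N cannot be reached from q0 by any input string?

3

Starting at q0 and following transitions, the reachable set is {q0, q1, q4, q5, q6, q7, q8, q9, q10, q12}. That leaves q2, q3, q11 unreachable — 3 in total.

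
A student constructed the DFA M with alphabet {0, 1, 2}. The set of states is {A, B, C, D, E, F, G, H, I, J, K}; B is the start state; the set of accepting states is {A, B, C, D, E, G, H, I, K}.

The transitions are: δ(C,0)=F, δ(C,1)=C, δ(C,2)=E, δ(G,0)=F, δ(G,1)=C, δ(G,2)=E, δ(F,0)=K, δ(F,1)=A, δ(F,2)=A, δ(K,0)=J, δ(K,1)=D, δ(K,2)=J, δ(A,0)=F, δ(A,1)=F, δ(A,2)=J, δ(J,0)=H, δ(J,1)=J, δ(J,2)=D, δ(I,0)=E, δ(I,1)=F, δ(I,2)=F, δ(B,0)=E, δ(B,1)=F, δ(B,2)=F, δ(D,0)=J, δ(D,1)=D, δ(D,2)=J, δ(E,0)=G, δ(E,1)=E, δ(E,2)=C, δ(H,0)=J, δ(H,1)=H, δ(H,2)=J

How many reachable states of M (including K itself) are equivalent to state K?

States {I} cannot be reached from the start state, so discard them.
P0 = {A,B,C,D,E,G,H,K} | {F,J}.
On input 0, block {A,B,C,D,E,G,H,K} splits into {A,C,D,G,H,K} and {B,E}.
Split {A,C,D,G,H,K} by δ(·,1) → {C,D,G,H,K} and {A}.
Split {C,D,G,H,K} by δ(·,2) → {D,H,K} and {C,G}.
Refine {F,J} on symbol 1: members go to different blocks, giving {F} and {J}.
On input 0, block {B,E} splits into {B} and {E}.
The partition is now stable with 7 blocks: {D,H,K} | {F} | {B} | {A} | {C,G} | {J} | {E}.
The equivalence class containing K is {D,H,K}, of size 3.

3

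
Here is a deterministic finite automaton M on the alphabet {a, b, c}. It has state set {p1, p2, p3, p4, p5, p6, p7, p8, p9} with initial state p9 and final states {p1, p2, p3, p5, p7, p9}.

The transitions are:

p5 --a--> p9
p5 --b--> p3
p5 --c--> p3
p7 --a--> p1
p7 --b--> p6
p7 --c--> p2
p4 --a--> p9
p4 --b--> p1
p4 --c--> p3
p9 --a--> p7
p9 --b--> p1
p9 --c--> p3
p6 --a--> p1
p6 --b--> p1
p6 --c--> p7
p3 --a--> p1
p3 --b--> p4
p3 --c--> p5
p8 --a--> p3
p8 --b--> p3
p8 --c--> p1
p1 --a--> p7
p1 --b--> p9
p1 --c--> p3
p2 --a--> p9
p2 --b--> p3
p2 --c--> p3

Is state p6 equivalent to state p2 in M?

No

Reachable states from the start: {p1,p2,p3,p4,p5,p6,p7,p9}. Unreachable: {p8} — drop them.
Initial partition by acceptance: {p1,p2,p3,p5,p7,p9} | {p4,p6}.
On input b, block {p1,p2,p3,p5,p7,p9} splits into {p1,p2,p5,p9} and {p3,p7}.
Refine {p1,p2,p5,p9} on symbol a: members go to different blocks, giving {p1,p9} and {p2,p5}.
No further refinement is possible. Final partition (4 blocks): {p1,p9} | {p4,p6} | {p3,p7} | {p2,p5}.
p6 and p2 end up in different blocks, so they are distinguishable. For instance, the string 'ε' is accepted from only p2.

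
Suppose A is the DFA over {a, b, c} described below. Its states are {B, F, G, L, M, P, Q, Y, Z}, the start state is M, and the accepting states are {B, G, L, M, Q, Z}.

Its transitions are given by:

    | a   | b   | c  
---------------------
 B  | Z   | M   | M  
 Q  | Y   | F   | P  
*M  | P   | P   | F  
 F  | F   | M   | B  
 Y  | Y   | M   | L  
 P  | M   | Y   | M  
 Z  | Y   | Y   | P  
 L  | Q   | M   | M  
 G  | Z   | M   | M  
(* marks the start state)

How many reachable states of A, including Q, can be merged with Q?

2

States {G} cannot be reached from the start state, so discard them.
Initial partition by acceptance: {B,L,M,Q,Z} | {F,P,Y}.
Refine {B,L,M,Q,Z} on symbol a: members go to different blocks, giving {M,Q,Z} and {B,L}.
Refine {F,P,Y} on symbol a: members go to different blocks, giving {F,Y} and {P}.
Refine {M,Q,Z} on symbol a: members go to different blocks, giving {Q,Z} and {M}.
No further refinement is possible. Final partition (5 blocks): {Q,Z} | {F,Y} | {B,L} | {P} | {M}.
The equivalence class containing Q is {Q,Z}, of size 2.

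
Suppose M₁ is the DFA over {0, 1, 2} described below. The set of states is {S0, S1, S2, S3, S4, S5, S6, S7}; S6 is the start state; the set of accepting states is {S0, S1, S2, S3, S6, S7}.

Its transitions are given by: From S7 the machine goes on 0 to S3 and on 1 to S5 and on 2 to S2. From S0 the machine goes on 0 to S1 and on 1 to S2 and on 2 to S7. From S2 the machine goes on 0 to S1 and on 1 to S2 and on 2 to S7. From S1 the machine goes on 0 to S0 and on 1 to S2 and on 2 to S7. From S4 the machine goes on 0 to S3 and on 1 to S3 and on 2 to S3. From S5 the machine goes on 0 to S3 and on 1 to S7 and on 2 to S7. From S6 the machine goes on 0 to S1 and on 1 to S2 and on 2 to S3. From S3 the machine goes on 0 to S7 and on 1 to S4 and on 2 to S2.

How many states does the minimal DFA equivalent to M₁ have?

3

Every state is reachable, so we keep all 8.
Start with accepting vs non-accepting: {S0,S1,S2,S3,S6,S7} | {S4,S5}.
On input 1, block {S0,S1,S2,S3,S6,S7} splits into {S0,S1,S2,S6} and {S3,S7}.
The partition is now stable with 3 blocks: {S0,S1,S2,S6} | {S4,S5} | {S3,S7}.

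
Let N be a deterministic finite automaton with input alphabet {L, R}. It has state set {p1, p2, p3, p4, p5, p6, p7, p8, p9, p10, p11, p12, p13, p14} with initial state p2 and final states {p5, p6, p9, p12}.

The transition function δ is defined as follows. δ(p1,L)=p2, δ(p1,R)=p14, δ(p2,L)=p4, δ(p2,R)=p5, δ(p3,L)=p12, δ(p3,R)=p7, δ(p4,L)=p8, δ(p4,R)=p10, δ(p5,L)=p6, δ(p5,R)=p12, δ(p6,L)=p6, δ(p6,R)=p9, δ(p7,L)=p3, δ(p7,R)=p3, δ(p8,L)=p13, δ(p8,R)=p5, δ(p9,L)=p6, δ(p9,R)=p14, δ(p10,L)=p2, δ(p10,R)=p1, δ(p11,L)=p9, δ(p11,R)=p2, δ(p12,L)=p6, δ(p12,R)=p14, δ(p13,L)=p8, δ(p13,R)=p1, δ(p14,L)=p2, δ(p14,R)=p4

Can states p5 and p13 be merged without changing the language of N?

No

First remove the unreachable states {p3,p7,p11}; 11 states remain.
Initial partition by acceptance: {p5,p6,p9,p12} | {p1,p2,p4,p8,p10,p13,p14}.
Split {p5,p6,p9,p12} by δ(·,R) → {p5,p6} and {p9,p12}.
Refine {p1,p2,p4,p8,p10,p13,p14} on symbol R: members go to different blocks, giving {p1,p4,p10,p13,p14} and {p2,p8}.
No further refinement is possible. Final partition (4 blocks): {p5,p6} | {p1,p4,p10,p13,p14} | {p9,p12} | {p2,p8}.
p5 and p13 end up in different blocks, so they are distinguishable. For instance, the string 'ε' is accepted from only p5.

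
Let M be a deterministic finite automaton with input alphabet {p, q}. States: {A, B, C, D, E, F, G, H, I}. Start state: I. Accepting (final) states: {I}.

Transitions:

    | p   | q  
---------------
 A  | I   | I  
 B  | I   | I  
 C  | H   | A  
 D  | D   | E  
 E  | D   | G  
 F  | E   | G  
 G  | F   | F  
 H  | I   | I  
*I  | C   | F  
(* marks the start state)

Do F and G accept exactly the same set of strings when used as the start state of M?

Yes

Reachable states from the start: {A,C,D,E,F,G,H,I}. Unreachable: {B} — drop them.
Start with accepting vs non-accepting: {I} | {A,C,D,E,F,G,H}.
Refine {A,C,D,E,F,G,H} on symbol p: members go to different blocks, giving {C,D,E,F,G} and {A,H}.
Split {C,D,E,F,G} by δ(·,p) → {D,E,F,G} and {C}.
The partition is now stable with 4 blocks: {I} | {D,E,F,G} | {A,H} | {C}.
F and G lie in the same block of the stable partition, so they are equivalent — no string distinguishes them.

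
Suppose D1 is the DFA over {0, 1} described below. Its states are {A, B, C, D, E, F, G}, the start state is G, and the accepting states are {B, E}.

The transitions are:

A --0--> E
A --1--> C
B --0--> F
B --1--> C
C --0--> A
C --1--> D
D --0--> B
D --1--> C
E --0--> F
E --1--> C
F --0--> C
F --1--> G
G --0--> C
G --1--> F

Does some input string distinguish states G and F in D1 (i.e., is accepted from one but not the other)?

No

P0 = {B,E} | {A,C,D,F,G}.
Split {A,C,D,F,G} by δ(·,0) → {C,F,G} and {A,D}.
On input 0, block {C,F,G} splits into {F,G} and {C}.
Stable partition: {B,E} | {F,G} | {A,D} | {C} — 4 equivalence classes.
G and F lie in the same block of the stable partition, so they are equivalent — no string distinguishes them.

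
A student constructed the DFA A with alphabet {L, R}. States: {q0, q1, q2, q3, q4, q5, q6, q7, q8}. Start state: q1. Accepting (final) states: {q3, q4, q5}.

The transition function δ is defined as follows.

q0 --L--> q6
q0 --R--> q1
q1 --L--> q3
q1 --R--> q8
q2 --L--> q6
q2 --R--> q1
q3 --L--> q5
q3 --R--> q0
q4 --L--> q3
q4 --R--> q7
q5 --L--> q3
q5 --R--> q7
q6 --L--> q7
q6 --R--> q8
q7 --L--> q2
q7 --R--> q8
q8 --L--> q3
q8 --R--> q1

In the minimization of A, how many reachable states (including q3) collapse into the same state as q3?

States {q4} cannot be reached from the start state, so discard them.
Start with accepting vs non-accepting: {q3,q5} | {q0,q1,q2,q6,q7,q8}.
Refine {q0,q1,q2,q6,q7,q8} on symbol L: members go to different blocks, giving {q0,q2,q6,q7} and {q1,q8}.
Stable partition: {q3,q5} | {q0,q2,q6,q7} | {q1,q8} — 3 equivalence classes.
State q3 belongs to the block {q3,q5}, which has 2 states.

2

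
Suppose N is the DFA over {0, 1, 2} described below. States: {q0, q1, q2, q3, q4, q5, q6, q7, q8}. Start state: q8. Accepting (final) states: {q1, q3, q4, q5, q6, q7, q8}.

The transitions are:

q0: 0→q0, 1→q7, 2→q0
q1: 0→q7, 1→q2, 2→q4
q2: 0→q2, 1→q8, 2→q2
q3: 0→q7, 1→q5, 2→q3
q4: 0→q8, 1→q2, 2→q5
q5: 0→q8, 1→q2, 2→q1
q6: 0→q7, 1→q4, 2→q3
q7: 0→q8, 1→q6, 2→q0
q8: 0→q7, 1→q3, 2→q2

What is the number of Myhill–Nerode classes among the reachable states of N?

All states are reachable from the start state.
Start with accepting vs non-accepting: {q1,q3,q4,q5,q6,q7,q8} | {q0,q2}.
On input 1, block {q1,q3,q4,q5,q6,q7,q8} splits into {q3,q6,q7,q8} and {q1,q4,q5}.
On input 1, block {q3,q6,q7,q8} splits into {q3,q6} and {q7,q8}.
The partition is now stable with 4 blocks: {q3,q6} | {q0,q2} | {q1,q4,q5} | {q7,q8}.

4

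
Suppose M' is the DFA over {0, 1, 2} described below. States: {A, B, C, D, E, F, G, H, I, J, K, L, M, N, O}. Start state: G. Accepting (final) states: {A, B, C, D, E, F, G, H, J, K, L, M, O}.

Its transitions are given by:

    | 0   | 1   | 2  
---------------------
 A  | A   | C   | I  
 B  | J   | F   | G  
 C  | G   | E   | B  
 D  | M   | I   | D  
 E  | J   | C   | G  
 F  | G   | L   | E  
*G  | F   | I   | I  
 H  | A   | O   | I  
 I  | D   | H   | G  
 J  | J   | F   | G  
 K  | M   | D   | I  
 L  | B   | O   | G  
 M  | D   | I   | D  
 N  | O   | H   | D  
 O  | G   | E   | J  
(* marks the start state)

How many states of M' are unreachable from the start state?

No path from G leads to K, N; the other 13 states are all reachable.

2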